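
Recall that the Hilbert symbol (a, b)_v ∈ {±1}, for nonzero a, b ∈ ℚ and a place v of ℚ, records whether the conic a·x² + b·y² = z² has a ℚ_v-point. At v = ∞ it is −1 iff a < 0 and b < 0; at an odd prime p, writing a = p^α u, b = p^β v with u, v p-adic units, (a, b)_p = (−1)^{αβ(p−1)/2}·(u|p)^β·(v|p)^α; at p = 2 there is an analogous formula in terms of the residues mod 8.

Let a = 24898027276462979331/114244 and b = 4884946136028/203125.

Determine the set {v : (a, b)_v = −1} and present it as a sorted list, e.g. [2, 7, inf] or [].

Mod squares: a ≡ 54131, b ≡ 60326539. Check v ∈ {∞, 2, 3, 5, 7, 11, 13, 19, 23, 37, 41}.
v=3: a=3^4·(≡2), b=3^6·(≡1) mod 3; (2|3)=-1, (1|3)=+1; (−1)^{4·6·1}·(-1)^6·(+1)^4 = +1.
v=11: a=11^1·(≡1), b=11^0·(≡9) mod 11; (1|11)=+1, (9|11)=+1; (−1)^{1·0·5}·(+1)^0·(+1)^1 = +1.
v=∞: 54131 > 0 and 60326539 > 0  ⇒  (a,b)_∞ = +1.
v=13: a=13^-4·(≡1), b=13^-1·(≡3) mod 13; (1|13)=+1, (3|13)=+1; (−1)^{-4·-1·6}·(+1)^-1·(+1)^-4 = +1.
v=19: a=19^5·(≡18), b=19^3·(≡18) mod 19; (18|19)=-1, (18|19)=-1; (−1)^{5·3·9}·(-1)^3·(-1)^5 = -1.
v=5: a=5^0·(≡4), b=5^-6·(≡1) mod 5; (4|5)=+1, (1|5)=+1; (−1)^{0·-6·2}·(+1)^-6·(+1)^0 = +1.
v=7: a=7^3·(≡5), b=7^1·(≡5) mod 7; (5|7)=-1, (5|7)=-1; (−1)^{3·1·3}·(-1)^1·(-1)^3 = -1.
v=2: v_2(a)=-2, v_2(b)=2; units ≡ 3, 3 (mod 8); ε·ε+αω+βω = 1·1+-2·1+2·1 ≡ 1  ⇒  (a,b)_2 = -1.
v=23: a=23^2·(≡13), b=23^1·(≡5) mod 23; (13|23)=+1, (5|23)=-1; (−1)^{2·1·11}·(+1)^1·(-1)^2 = +1.
v=37: a=37^1·(≡14), b=37^1·(≡35) mod 37; (14|37)=-1, (35|37)=-1; (−1)^{1·1·18}·(-1)^1·(-1)^1 = +1.
v=41: a=41^2·(≡17), b=41^1·(≡17) mod 41; (17|41)=-1, (17|41)=-1; (−1)^{2·1·20}·(-1)^1·(-1)^2 = -1.
|Ram(54131, 60326539)| = 4, even; anisotropic at {2, 7, 19, 41}.

[2, 7, 19, 41]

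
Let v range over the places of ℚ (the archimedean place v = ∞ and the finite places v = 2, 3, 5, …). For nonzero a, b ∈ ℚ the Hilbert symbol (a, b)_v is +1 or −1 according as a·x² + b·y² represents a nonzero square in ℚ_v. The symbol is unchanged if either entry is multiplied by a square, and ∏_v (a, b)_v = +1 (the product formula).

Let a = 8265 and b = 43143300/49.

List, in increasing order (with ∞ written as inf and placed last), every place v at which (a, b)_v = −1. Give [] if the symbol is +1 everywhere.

[3, 5]

(a, b) ≡ (8265, 57) mod (ℚ^×)²; places V = {2, 3, 5, 7, 19, 29, ∞}.
(a,b)_2: α=0, β=2; u≡1, v≡1 (mod 8); ε(u)ε(v)=0·0, αω(v)=0·0, βω(u)=2·0; sum ≡ 0  ⇒  +1.
(a,b)_∞: sgn(8265)=+, sgn(57)=+, so +1.
(a,b)_29: α=1, u≡24; β=2, v≡13 (mod 29); (24|29)=+1, (13|29)=+1; sign (−1)^0·+1^2·+1^1 = +1.
(a,b)_19: α=1, u≡17; β=1, v≡13 (mod 19); (17|19)=+1, (13|19)=-1; sign (−1)^1·+1^1·-1^1 = +1.
(a,b)_5: α=1, u≡3; β=2, v≡3 (mod 5); (3|5)=-1, (3|5)=-1; sign (−1)^0·-1^2·-1^1 = -1.
(a,b)_3: α=1, u≡1; β=3, v≡1 (mod 3); (1|3)=+1, (1|3)=+1; sign (−1)^1·+1^3·+1^1 = -1.
(a,b)_7: α=0, u≡5; β=-2, v≡4 (mod 7); (5|7)=-1, (4|7)=+1; sign (−1)^0·-1^-2·+1^0 = +1.
(8265, 57 / ℚ) ramifies at {3, 5}: a division algebra.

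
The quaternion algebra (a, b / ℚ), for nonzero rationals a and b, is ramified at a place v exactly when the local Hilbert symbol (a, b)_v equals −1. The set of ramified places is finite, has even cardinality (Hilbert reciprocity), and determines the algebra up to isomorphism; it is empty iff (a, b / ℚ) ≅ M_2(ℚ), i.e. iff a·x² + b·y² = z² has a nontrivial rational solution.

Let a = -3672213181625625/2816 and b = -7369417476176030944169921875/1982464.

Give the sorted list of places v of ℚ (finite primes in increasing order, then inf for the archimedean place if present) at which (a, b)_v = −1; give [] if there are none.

(a, b) ≡ (-51051, -5083) mod (ℚ^×)²; places V = {2, 3, 5, 7, 11, 13, 17, 23, ∞}.
(a,b)_13: α=3, u≡12; β=5, v≡12 (mod 13); (12|13)=+1, (12|13)=+1; sign (−1)^0·+1^5·+1^3 = +1.
(a,b)_17: α=3, u≡3; β=5, v≡7 (mod 17); (3|17)=-1, (7|17)=-1; sign (−1)^0·-1^5·-1^3 = +1.
(a,b)_23: α=2, u≡3; β=3, v≡6 (mod 23); (3|23)=+1, (6|23)=+1; sign (−1)^0·+1^3·+1^2 = +1.
(a,b)_∞: sgn(-51051)=−, sgn(-5083)=−, so -1.
(a,b)_7: α=3, u≡2; β=6, v≡3 (mod 7); (2|7)=+1, (3|7)=-1; sign (−1)^0·+1^6·-1^3 = -1.
(a,b)_5: α=4, u≡4; β=10, v≡3 (mod 5); (4|5)=+1, (3|5)=-1; sign (−1)^0·+1^10·-1^4 = +1.
(a,b)_2: α=-8, β=-14; u≡5, v≡5 (mod 8); ε(u)ε(v)=0·0, αω(v)=-8·1, βω(u)=-14·1; sum ≡ 0  ⇒  +1.
(a,b)_3: α=1, u≡2; β=0, v≡2 (mod 3); (2|3)=-1, (2|3)=-1; sign (−1)^0·-1^0·-1^1 = -1.
(a,b)_11: α=-1, u≡4; β=-2, v≡8 (mod 11); (4|11)=+1, (8|11)=-1; sign (−1)^0·+1^-2·-1^-1 = -1.
Ram(-51051, -5083) = {3, 7, 11, ∞}; no ℚ_3-point on the conic.

[3, 7, 11, inf]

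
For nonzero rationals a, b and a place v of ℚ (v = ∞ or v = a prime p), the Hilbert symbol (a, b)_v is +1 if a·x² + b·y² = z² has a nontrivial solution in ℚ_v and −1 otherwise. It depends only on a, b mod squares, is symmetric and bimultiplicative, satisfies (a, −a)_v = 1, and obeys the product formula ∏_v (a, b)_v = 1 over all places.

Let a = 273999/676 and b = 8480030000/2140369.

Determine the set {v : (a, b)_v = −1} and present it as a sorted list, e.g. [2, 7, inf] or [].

(a, b) ≡ (759, 848003) mod (ℚ^×)²; places V = {2, 3, 5, 7, 11, 13, 19, 23, 37, 41, 43, ∞}.
(a,b)_43: α=0, u≡32; β=1, v≡3 (mod 43); (32|43)=-1, (3|43)=-1; sign (−1)^0·-1^1·-1^0 = -1.
(a,b)_∞: sgn(759)=+, sgn(848003)=+, so +1.
(a,b)_5: α=0, u≡4; β=4, v≡2 (mod 5); (4|5)=+1, (2|5)=-1; sign (−1)^0·+1^4·-1^0 = +1.
(a,b)_37: α=0, u≡31; β=1, v≡30 (mod 37); (31|37)=-1, (30|37)=+1; sign (−1)^0·-1^1·+1^0 = -1.
(a,b)_2: α=-2, β=4; u≡7, v≡3 (mod 8); ε(u)ε(v)=1·1, αω(v)=-2·1, βω(u)=4·0; sum ≡ 1  ⇒  -1.
(a,b)_23: α=1, u≡5; β=0, v≡1 (mod 23); (5|23)=-1, (1|23)=+1; sign (−1)^0·-1^0·+1^1 = +1.
(a,b)_13: α=-2, u≡6; β=1, v≡3 (mod 13); (6|13)=-1, (3|13)=+1; sign (−1)^0·-1^1·+1^-2 = -1.
(a,b)_3: α=1, u≡1; β=0, v≡2 (mod 3); (1|3)=+1, (2|3)=-1; sign (−1)^0·+1^0·-1^1 = -1.
(a,b)_11: α=1, u≡1; β=-2, v≡2 (mod 11); (1|11)=+1, (2|11)=-1; sign (−1)^0·+1^-2·-1^1 = -1.
(a,b)_7: α=0, u≡3; β=-2, v≡1 (mod 7); (3|7)=-1, (1|7)=+1; sign (−1)^0·-1^-2·+1^0 = +1.
(a,b)_41: α=0, u≡8; β=1, v≡34 (mod 41); (8|41)=+1, (34|41)=-1; sign (−1)^0·+1^1·-1^0 = +1.
(a,b)_19: α=2, u≡12; β=-2, v≡8 (mod 19); (12|19)=-1, (8|19)=-1; sign (−1)^0·-1^-2·-1^2 = +1.
|Ram(759, 848003)| = 6, even; anisotropic at {2, 3, 11, 13, 37, 43}.

[2, 3, 11, 13, 37, 43]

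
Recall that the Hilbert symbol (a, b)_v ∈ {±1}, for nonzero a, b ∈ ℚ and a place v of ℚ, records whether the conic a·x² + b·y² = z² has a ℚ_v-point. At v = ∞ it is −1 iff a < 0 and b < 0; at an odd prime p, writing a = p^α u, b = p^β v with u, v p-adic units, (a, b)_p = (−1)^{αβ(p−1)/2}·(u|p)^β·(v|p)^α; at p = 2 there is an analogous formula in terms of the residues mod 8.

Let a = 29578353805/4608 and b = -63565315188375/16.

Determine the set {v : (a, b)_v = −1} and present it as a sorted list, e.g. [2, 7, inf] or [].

[3, 7, 11, 13]

Mod squares: a ≡ 10010, b ≡ -15015. Check v ∈ {∞, 2, 3, 5, 7, 11, 13, 17}.
v=3: a=3^-2·(≡2), b=3^1·(≡2) mod 3; (2|3)=-1, (2|3)=-1; (−1)^{-2·1·1}·(-1)^1·(-1)^-2 = -1.
v=17: a=17^2·(≡3), b=17^0·(≡8) mod 17; (3|17)=-1, (8|17)=+1; (−1)^{2·0·8}·(-1)^0·(+1)^2 = +1.
v=7: a=7^1·(≡2), b=7^3·(≡2) mod 7; (2|7)=+1, (2|7)=+1; (−1)^{1·3·3}·(+1)^3·(+1)^1 = -1.
v=2: v_2(a)=-9, v_2(b)=-4; units ≡ 5, 1 (mod 8); ε·ε+αω+βω = 0·0+-9·0+-4·1 ≡ 0  ⇒  (a,b)_2 = +1.
v=5: a=5^1·(≡2), b=5^3·(≡3) mod 5; (2|5)=-1, (3|5)=-1; (−1)^{1·3·2}·(-1)^3·(-1)^1 = +1.
v=13: a=13^3·(≡3), b=13^5·(≡8) mod 13; (3|13)=+1, (8|13)=-1; (−1)^{3·5·6}·(+1)^5·(-1)^3 = -1.
v=∞: 10010 > 0 and -15015 < 0  ⇒  (a,b)_∞ = +1.
v=11: a=11^3·(≡7), b=11^3·(≡7) mod 11; (7|11)=-1, (7|11)=-1; (−1)^{3·3·5}·(-1)^3·(-1)^3 = -1.
Ram(10010, -15015) = {3, 7, 11, 13}; no ℚ_3-point on the conic.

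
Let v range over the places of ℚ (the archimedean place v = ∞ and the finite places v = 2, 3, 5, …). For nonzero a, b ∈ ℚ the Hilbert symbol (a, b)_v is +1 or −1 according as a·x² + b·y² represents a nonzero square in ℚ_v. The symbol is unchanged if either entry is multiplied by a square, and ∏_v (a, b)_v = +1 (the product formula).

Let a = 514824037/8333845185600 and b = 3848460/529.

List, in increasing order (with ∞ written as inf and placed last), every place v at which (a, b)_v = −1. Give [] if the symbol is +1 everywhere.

(a, b) ≡ (13, 19635) mod (ℚ^×)²; places V = {2, 3, 5, 7, 11, 13, 17, 23, 29, 31, ∞}.
(a,b)_23: α=0, u≡9; β=-2, v≡8 (mod 23); (9|23)=+1, (8|23)=+1; sign (−1)^0·+1^-2·+1^0 = +1.
(a,b)_3: α=-16, u≡1; β=1, v≡2 (mod 3); (1|3)=+1, (2|3)=-1; sign (−1)^0·+1^1·-1^-16 = +1.
(a,b)_17: α=0, u≡8; β=1, v≡4 (mod 17); (8|17)=+1, (4|17)=+1; sign (−1)^0·+1^1·+1^0 = +1.
(a,b)_7: α=2, u≡3; β=3, v≡5 (mod 7); (3|7)=-1, (5|7)=-1; sign (−1)^0·-1^3·-1^2 = -1.
(a,b)_5: α=-2, u≡3; β=1, v≡3 (mod 5); (3|5)=-1, (3|5)=-1; sign (−1)^0·-1^1·-1^-2 = -1.
(a,b)_∞: sgn(13)=+, sgn(19635)=+, so +1.
(a,b)_13: α=1, u≡12; β=0, v≡2 (mod 13); (12|13)=+1, (2|13)=-1; sign (−1)^0·+1^0·-1^1 = -1.
(a,b)_31: α=2, u≡12; β=0, v≡29 (mod 31); (12|31)=-1, (29|31)=-1; sign (−1)^0·-1^0·-1^2 = +1.
(a,b)_11: α=-2, u≡6; β=1, v≡5 (mod 11); (6|11)=-1, (5|11)=+1; sign (−1)^0·-1^1·+1^-2 = -1.
(a,b)_2: α=-6, β=2; u≡5, v≡3 (mod 8); ε(u)ε(v)=0·1, αω(v)=-6·1, βω(u)=2·1; sum ≡ 0  ⇒  +1.
(a,b)_29: α=2, u≡16; β=0, v≡27 (mod 29); (16|29)=+1, (27|29)=-1; sign (−1)^0·+1^0·-1^2 = +1.
(13, 19635 / ℚ) ramifies at {5, 7, 11, 13}: a division algebra.

[5, 7, 11, 13]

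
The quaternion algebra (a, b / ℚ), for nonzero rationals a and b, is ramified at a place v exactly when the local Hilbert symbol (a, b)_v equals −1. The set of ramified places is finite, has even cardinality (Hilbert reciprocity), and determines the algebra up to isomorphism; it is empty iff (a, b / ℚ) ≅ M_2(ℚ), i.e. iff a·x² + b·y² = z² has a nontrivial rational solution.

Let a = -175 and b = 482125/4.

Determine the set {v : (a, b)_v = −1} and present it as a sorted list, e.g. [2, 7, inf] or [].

[5, 19]

(a, b) ≡ (-7, 19285) mod (ℚ^×)²; places V = {2, 5, 7, 19, 29, ∞}.
(a,b)_5: α=2, u≡3; β=3, v≡3 (mod 5); (3|5)=-1, (3|5)=-1; sign (−1)^0·-1^3·-1^2 = -1.
(a,b)_29: α=0, u≡28; β=1, v≡2 (mod 29); (28|29)=+1, (2|29)=-1; sign (−1)^0·+1^1·-1^0 = +1.
(a,b)_7: α=1, u≡3; β=1, v≡4 (mod 7); (3|7)=-1, (4|7)=+1; sign (−1)^1·-1^1·+1^1 = +1.
(a,b)_19: α=0, u≡15; β=1, v≡12 (mod 19); (15|19)=-1, (12|19)=-1; sign (−1)^0·-1^1·-1^0 = -1.
(a,b)_2: α=0, β=-2; u≡1, v≡5 (mod 8); ε(u)ε(v)=0·0, αω(v)=0·1, βω(u)=-2·0; sum ≡ 0  ⇒  +1.
(a,b)_∞: sgn(-7)=−, sgn(19285)=+, so +1.
Ram(-7, 19285) = {5, 19}; no ℚ_5-point on the conic.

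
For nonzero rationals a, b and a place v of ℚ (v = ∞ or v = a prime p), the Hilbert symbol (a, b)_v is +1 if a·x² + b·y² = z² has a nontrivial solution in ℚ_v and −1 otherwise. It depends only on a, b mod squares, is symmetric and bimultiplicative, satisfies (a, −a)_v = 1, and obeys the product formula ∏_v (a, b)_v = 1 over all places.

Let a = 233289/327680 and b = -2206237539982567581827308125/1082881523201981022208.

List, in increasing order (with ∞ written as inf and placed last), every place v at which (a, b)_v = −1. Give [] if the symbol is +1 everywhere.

Mod squares: a ≡ 5, b ≡ -12441. Check v ∈ {∞, 2, 3, 5, 7, 11, 13, 17, 23, 29}.
v=17: a=17^0·(≡3), b=17^-2·(≡12) mod 17; (3|17)=-1, (12|17)=-1; (−1)^{0·-2·8}·(-1)^-2·(-1)^0 = +1.
v=3: a=3^2·(≡2), b=3^7·(≡2) mod 3; (2|3)=-1, (2|3)=-1; (−1)^{2·7·1}·(-1)^7·(-1)^2 = -1.
v=∞: 5 > 0 and -12441 < 0  ⇒  (a,b)_∞ = +1.
v=5: a=5^-1·(≡4), b=5^4·(≡4) mod 5; (4|5)=+1, (4|5)=+1; (−1)^{-1·4·2}·(+1)^4·(+1)^-1 = +1.
v=29: a=29^0·(≡24), b=29^1·(≡22) mod 29; (24|29)=+1, (22|29)=+1; (−1)^{0·1·14}·(+1)^1·(+1)^0 = +1.
v=11: a=11^0·(≡1), b=11^3·(≡7) mod 11; (1|11)=+1, (7|11)=-1; (−1)^{0·3·5}·(+1)^3·(-1)^0 = +1.
v=23: a=23^2·(≡19), b=23^6·(≡12) mod 23; (19|23)=-1, (12|23)=+1; (−1)^{2·6·11}·(-1)^6·(+1)^2 = +1.
v=2: v_2(a)=-16, v_2(b)=-58; units ≡ 5, 7 (mod 8); ε·ε+αω+βω = 0·1+-16·0+-58·1 ≡ 0  ⇒  (a,b)_2 = +1.
v=7: a=7^2·(≡5), b=7^10·(≡5) mod 7; (5|7)=-1, (5|7)=-1; (−1)^{2·10·3}·(-1)^10·(-1)^2 = +1.
v=13: a=13^0·(≡2), b=13^-1·(≡7) mod 13; (2|13)=-1, (7|13)=-1; (−1)^{0·-1·6}·(-1)^-1·(-1)^0 = -1.
|Ram(5, -12441)| = 2, even; anisotropic at {3, 13}.

[3, 13]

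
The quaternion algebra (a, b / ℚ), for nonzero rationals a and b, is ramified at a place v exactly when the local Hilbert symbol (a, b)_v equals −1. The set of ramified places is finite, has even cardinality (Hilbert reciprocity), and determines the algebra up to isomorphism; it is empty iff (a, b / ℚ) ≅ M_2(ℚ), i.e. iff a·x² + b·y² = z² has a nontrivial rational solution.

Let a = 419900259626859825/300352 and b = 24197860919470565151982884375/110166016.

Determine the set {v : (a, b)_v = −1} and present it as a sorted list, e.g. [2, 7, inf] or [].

(a, b) ≡ (95381, 76415) mod (ℚ^×)²; places V = {2, 3, 5, 11, 13, 17, 19, 23, 29, 31, 41, ∞}.
(a,b)_29: α=3, u≡17; β=5, v≡7 (mod 29); (17|29)=-1, (7|29)=+1; sign (−1)^0·-1^5·+1^3 = -1.
(a,b)_5: α=2, u≡4; β=5, v≡3 (mod 5); (4|5)=+1, (3|5)=-1; sign (−1)^0·+1^5·-1^2 = +1.
(a,b)_19: α=-2, u≡6; β=2, v≡17 (mod 19); (6|19)=+1, (17|19)=+1; sign (−1)^0·+1^2·+1^-2 = +1.
(a,b)_2: α=-6, β=-16; u≡5, v≡7 (mod 8); ε(u)ε(v)=0·1, αω(v)=-6·0, βω(u)=-16·1; sum ≡ 0  ⇒  +1.
(a,b)_23: α=1, u≡17; β=0, v≡1 (mod 23); (17|23)=-1, (1|23)=+1; sign (−1)^0·-1^0·+1^1 = +1.
(a,b)_17: α=2, u≡11; β=3, v≡10 (mod 17); (11|17)=-1, (10|17)=-1; sign (−1)^0·-1^3·-1^2 = -1.
(a,b)_11: α=3, u≡3; β=2, v≡5 (mod 11); (3|11)=+1, (5|11)=+1; sign (−1)^0·+1^2·+1^3 = +1.
(a,b)_41: α=0, u≡29; β=-2, v≡39 (mod 41); (29|41)=-1, (39|41)=+1; sign (−1)^0·-1^-2·+1^0 = +1.
(a,b)_3: α=4, u≡2; β=10, v≡2 (mod 3); (2|3)=-1, (2|3)=-1; sign (−1)^0·-1^10·-1^4 = +1.
(a,b)_∞: sgn(95381)=+, sgn(76415)=+, so +1.
(a,b)_13: α=-1, u≡7; β=0, v≡1 (mod 13); (7|13)=-1, (1|13)=+1; sign (−1)^0·-1^0·+1^-1 = +1.
(a,b)_31: α=2, u≡4; β=3, v≡7 (mod 31); (4|31)=+1, (7|31)=+1; sign (−1)^0·+1^3·+1^2 = +1.
(95381, 76415 / ℚ) ramifies at {17, 29}: a division algebra.

[17, 29]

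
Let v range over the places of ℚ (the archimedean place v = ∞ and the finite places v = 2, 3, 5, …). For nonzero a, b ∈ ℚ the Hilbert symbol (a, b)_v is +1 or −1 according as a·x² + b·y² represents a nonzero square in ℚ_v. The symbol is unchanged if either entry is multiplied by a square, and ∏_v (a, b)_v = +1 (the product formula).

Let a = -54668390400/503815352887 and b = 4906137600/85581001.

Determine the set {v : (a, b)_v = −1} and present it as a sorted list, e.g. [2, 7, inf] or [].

(a, b) ≡ (-273, 14) mod (ℚ^×)²; places V = {2, 3, 5, 7, 11, 13, 29, ∞}.
(a,b)_29: α=-6, u≡8; β=-4, v≡21 (mod 29); (8|29)=-1, (21|29)=-1; sign (−1)^0·-1^-4·-1^-6 = +1.
(a,b)_7: α=-1, u≡3; β=1, v≡4 (mod 7); (3|7)=-1, (4|7)=+1; sign (−1)^1·-1^1·+1^-1 = +1.
(a,b)_∞: sgn(-273)=−, sgn(14)=+, so +1.
(a,b)_5: α=2, u≡2; β=2, v≡4 (mod 5); (2|5)=-1, (4|5)=+1; sign (−1)^0·-1^2·+1^2 = +1.
(a,b)_3: α=5, u≡2; β=4, v≡2 (mod 3); (2|3)=-1, (2|3)=-1; sign (−1)^0·-1^4·-1^5 = -1.
(a,b)_2: α=12, β=11; u≡7, v≡7 (mod 8); ε(u)ε(v)=1·1, αω(v)=12·0, βω(u)=11·0; sum ≡ 1  ⇒  -1.
(a,b)_13: α=3, u≡11; β=2, v≡4 (mod 13); (11|13)=-1, (4|13)=+1; sign (−1)^0·-1^2·+1^3 = +1.
(a,b)_11: α=-2, u≡6; β=-2, v≡4 (mod 11); (6|11)=-1, (4|11)=+1; sign (−1)^0·-1^-2·+1^-2 = +1.
Ram(-273, 14) = {2, 3}; no ℚ_2-point on the conic.

[2, 3]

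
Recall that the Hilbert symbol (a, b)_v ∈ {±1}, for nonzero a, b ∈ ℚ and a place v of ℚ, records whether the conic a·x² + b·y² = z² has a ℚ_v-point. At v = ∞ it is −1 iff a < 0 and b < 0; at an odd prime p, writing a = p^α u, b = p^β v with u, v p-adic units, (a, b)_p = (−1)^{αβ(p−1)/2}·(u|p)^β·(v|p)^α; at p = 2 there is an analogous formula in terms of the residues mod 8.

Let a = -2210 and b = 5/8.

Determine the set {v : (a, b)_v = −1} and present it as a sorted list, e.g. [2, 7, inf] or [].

(a, b) ≡ (-2210, 10) mod (ℚ^×)²; places V = {2, 5, 13, 17, ∞}.
(a,b)_∞: sgn(-2210)=−, sgn(10)=+, so +1.
(a,b)_13: α=1, u≡12; β=0, v≡12 (mod 13); (12|13)=+1, (12|13)=+1; sign (−1)^0·+1^0·+1^1 = +1.
(a,b)_17: α=1, u≡6; β=0, v≡7 (mod 17); (6|17)=-1, (7|17)=-1; sign (−1)^0·-1^0·-1^1 = -1.
(a,b)_2: α=1, β=-3; u≡7, v≡5 (mod 8); ε(u)ε(v)=1·0, αω(v)=1·1, βω(u)=-3·0; sum ≡ 1  ⇒  -1.
(a,b)_5: α=1, u≡3; β=1, v≡2 (mod 5); (3|5)=-1, (2|5)=-1; sign (−1)^0·-1^1·-1^1 = +1.
(-2210, 10 / ℚ) ramifies at {2, 17}: a division algebra.

[2, 17]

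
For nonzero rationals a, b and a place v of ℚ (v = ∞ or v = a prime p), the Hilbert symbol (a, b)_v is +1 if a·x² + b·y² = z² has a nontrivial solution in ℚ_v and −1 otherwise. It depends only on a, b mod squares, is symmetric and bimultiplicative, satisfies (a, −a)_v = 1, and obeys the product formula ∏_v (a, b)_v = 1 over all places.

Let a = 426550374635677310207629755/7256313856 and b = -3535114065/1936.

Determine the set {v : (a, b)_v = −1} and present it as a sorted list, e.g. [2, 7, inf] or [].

Mod squares: a ≡ 355395, b ≡ -85785. Check v ∈ {∞, 2, 3, 5, 7, 11, 19, 29, 43}.
v=7: a=7^10·(≡5), b=7^3·(≡4) mod 7; (5|7)=-1, (4|7)=+1; (−1)^{10·3·3}·(-1)^3·(+1)^10 = -1.
v=43: a=43^3·(≡10), b=43^1·(≡3) mod 43; (10|43)=+1, (3|43)=-1; (−1)^{3·1·21}·(+1)^1·(-1)^3 = +1.
v=∞: 355395 > 0 and -85785 < 0  ⇒  (a,b)_∞ = +1.
v=19: a=19^3·(≡4), b=19^1·(≡7) mod 19; (4|19)=+1, (7|19)=+1; (−1)^{3·1·9}·(+1)^1·(+1)^3 = -1.
v=5: a=5^1·(≡1), b=5^1·(≡2) mod 5; (1|5)=+1, (2|5)=-1; (−1)^{1·1·2}·(+1)^1·(-1)^1 = -1.
v=3: a=3^3·(≡1), b=3^1·(≡1) mod 3; (1|3)=+1, (1|3)=+1; (−1)^{3·1·1}·(+1)^1·(+1)^3 = -1.
v=2: v_2(a)=-12, v_2(b)=-4; units ≡ 3, 7 (mod 8); ε·ε+αω+βω = 1·1+-12·0+-4·1 ≡ 1  ⇒  (a,b)_2 = -1.
v=29: a=29^5·(≡3), b=29^2·(≡21) mod 29; (3|29)=-1, (21|29)=-1; (−1)^{5·2·14}·(-1)^2·(-1)^5 = -1.
v=11: a=11^-6·(≡10), b=11^-2·(≡9) mod 11; (10|11)=-1, (9|11)=+1; (−1)^{-6·-2·5}·(-1)^-2·(+1)^-6 = +1.
|Ram(355395, -85785)| = 6, even; anisotropic at {2, 3, 5, 7, 19, 29}.

[2, 3, 5, 7, 19, 29]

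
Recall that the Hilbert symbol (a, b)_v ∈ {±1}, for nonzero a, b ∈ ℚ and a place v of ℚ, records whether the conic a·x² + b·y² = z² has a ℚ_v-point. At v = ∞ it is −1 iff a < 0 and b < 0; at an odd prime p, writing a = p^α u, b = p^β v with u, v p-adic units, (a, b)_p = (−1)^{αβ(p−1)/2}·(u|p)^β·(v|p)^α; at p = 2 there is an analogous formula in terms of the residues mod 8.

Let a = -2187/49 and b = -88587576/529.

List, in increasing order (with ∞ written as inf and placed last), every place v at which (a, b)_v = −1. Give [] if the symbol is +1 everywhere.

[2, 3, 11, inf]

(a, b) ≡ (-3, -2926) mod (ℚ^×)²; places V = {2, 3, 7, 11, 19, 23, 29, ∞}.
(a,b)_7: α=-2, u≡4; β=1, v≡4 (mod 7); (4|7)=+1, (4|7)=+1; sign (−1)^0·+1^1·+1^-2 = +1.
(a,b)_3: α=7, u≡2; β=2, v≡2 (mod 3); (2|3)=-1, (2|3)=-1; sign (−1)^0·-1^2·-1^7 = -1.
(a,b)_11: α=0, u≡7; β=1, v≡3 (mod 11); (7|11)=-1, (3|11)=+1; sign (−1)^0·-1^1·+1^0 = -1.
(a,b)_29: α=0, u≡11; β=2, v≡3 (mod 29); (11|29)=-1, (3|29)=-1; sign (−1)^0·-1^2·-1^0 = +1.
(a,b)_2: α=0, β=3; u≡5, v≡1 (mod 8); ε(u)ε(v)=0·0, αω(v)=0·0, βω(u)=3·1; sum ≡ 1  ⇒  -1.
(a,b)_23: α=0, u≡7; β=-2, v≡6 (mod 23); (7|23)=-1, (6|23)=+1; sign (−1)^0·-1^-2·+1^0 = +1.
(a,b)_19: α=0, u≡5; β=1, v≡6 (mod 19); (5|19)=+1, (6|19)=+1; sign (−1)^0·+1^1·+1^0 = +1.
(a,b)_∞: sgn(-3)=−, sgn(-2926)=−, so -1.
(-3, -2926 / ℚ) ramifies at {2, 3, 11, ∞}: a division algebra.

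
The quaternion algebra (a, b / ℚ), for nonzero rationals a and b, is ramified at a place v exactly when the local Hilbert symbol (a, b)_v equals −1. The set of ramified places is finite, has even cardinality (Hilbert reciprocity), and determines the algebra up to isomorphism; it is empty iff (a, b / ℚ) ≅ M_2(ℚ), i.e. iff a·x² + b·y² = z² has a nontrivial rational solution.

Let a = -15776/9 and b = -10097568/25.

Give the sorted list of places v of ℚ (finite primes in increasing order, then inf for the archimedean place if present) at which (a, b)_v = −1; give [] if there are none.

[2, 13, 17, 29, 31, inf]

(a, b) ≡ (-986, -70122) mod (ℚ^×)²; places V = {2, 3, 5, 13, 17, 29, 31, ∞}.
(a,b)_3: α=-2, u≡1; β=3, v≡2 (mod 3); (1|3)=+1, (2|3)=-1; sign (−1)^0·+1^3·-1^-2 = +1.
(a,b)_31: α=0, u≡21; β=1, v≡7 (mod 31); (21|31)=-1, (7|31)=+1; sign (−1)^0·-1^1·+1^0 = -1.
(a,b)_17: α=1, u≡14; β=0, v≡3 (mod 17); (14|17)=-1, (3|17)=-1; sign (−1)^0·-1^0·-1^1 = -1.
(a,b)_5: α=0, u≡1; β=-2, v≡2 (mod 5); (1|5)=+1, (2|5)=-1; sign (−1)^0·+1^-2·-1^0 = +1.
(a,b)_2: α=5, β=5; u≡3, v≡3 (mod 8); ε(u)ε(v)=1·1, αω(v)=5·1, βω(u)=5·1; sum ≡ 1  ⇒  -1.
(a,b)_∞: sgn(-986)=−, sgn(-70122)=−, so -1.
(a,b)_13: α=0, u≡5; β=1, v≡12 (mod 13); (5|13)=-1, (12|13)=+1; sign (−1)^0·-1^1·+1^0 = -1.
(a,b)_29: α=1, u≡4; β=1, v≡19 (mod 29); (4|29)=+1, (19|29)=-1; sign (−1)^0·+1^1·-1^1 = -1.
Ram(-986, -70122) = {2, 13, 17, 29, 31, ∞}; no ℚ_2-point on the conic.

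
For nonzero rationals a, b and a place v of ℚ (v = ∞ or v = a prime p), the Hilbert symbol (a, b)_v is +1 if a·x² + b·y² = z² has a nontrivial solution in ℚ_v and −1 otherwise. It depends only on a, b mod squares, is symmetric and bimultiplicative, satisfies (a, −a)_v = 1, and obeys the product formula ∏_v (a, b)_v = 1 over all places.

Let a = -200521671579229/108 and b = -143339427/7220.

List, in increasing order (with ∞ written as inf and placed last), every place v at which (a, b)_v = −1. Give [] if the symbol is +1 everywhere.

[3, 5, 7, 11, 17, inf]

Mod squares: a ≡ -3927, b ≡ -150535. Check v ∈ {∞, 2, 3, 5, 7, 11, 13, 17, 19, 23}.
v=19: a=19^0·(≡11), b=19^-2·(≡12) mod 19; (11|19)=+1, (12|19)=-1; (−1)^{0·-2·9}·(+1)^-2·(-1)^0 = +1.
v=7: a=7^3·(≡6), b=7^1·(≡6) mod 7; (6|7)=-1, (6|7)=-1; (−1)^{3·1·3}·(-1)^1·(-1)^3 = -1.
v=3: a=3^-3·(≡2), b=3^2·(≡2) mod 3; (2|3)=-1, (2|3)=-1; (−1)^{-3·2·1}·(-1)^2·(-1)^-3 = -1.
v=13: a=13^2·(≡1), b=13^0·(≡11) mod 13; (1|13)=+1, (11|13)=-1; (−1)^{2·0·6}·(+1)^0·(-1)^2 = +1.
v=5: a=5^0·(≡2), b=5^-1·(≡2) mod 5; (2|5)=-1, (2|5)=-1; (−1)^{0·-1·2}·(-1)^-1·(-1)^0 = -1.
v=11: a=11^3·(≡6), b=11^1·(≡10) mod 11; (6|11)=-1, (10|11)=-1; (−1)^{3·1·5}·(-1)^1·(-1)^3 = -1.
v=∞: -3927 < 0 and -150535 < 0  ⇒  (a,b)_∞ = -1.
v=17: a=17^3·(≡5), b=17^1·(≡4) mod 17; (5|17)=-1, (4|17)=+1; (−1)^{3·1·8}·(-1)^1·(+1)^3 = -1.
v=23: a=23^2·(≡4), b=23^3·(≡14) mod 23; (4|23)=+1, (14|23)=-1; (−1)^{2·3·11}·(+1)^3·(-1)^2 = +1.
v=2: v_2(a)=-2, v_2(b)=-2; units ≡ 1, 1 (mod 8); ε·ε+αω+βω = 0·0+-2·0+-2·0 ≡ 0  ⇒  (a,b)_2 = +1.
|Ram(-3927, -150535)| = 6, even; anisotropic at {3, 5, 7, 11, 17, ∞}.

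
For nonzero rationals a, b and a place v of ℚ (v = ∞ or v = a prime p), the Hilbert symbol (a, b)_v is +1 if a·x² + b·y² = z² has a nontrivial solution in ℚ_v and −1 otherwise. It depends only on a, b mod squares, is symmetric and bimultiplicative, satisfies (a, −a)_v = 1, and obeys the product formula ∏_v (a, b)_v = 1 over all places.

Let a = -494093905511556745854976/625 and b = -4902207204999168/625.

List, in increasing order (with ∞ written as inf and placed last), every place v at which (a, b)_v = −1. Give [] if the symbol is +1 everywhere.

Mod squares: a ≡ -6061, b ≡ -23. Check v ∈ {∞, 2, 3, 5, 11, 19, 23, 29}.
v=29: a=29^3·(≡6), b=29^2·(≡9) mod 29; (6|29)=+1, (9|29)=+1; (−1)^{3·2·14}·(+1)^2·(+1)^3 = +1.
v=23: a=23^4·(≡17), b=23^3·(≡22) mod 23; (17|23)=-1, (22|23)=-1; (−1)^{4·3·11}·(-1)^3·(-1)^4 = -1.
v=5: a=5^-4·(≡4), b=5^-4·(≡2) mod 5; (4|5)=+1, (2|5)=-1; (−1)^{-4·-4·2}·(+1)^-4·(-1)^-4 = +1.
v=11: a=11^5·(≡10), b=11^0·(≡10) mod 11; (10|11)=-1, (10|11)=-1; (−1)^{5·0·5}·(-1)^0·(-1)^5 = -1.
v=∞: -6061 < 0 and -23 < 0  ⇒  (a,b)_∞ = -1.
v=3: a=3^0·(≡2), b=3^4·(≡1) mod 3; (2|3)=-1, (1|3)=+1; (−1)^{0·4·1}·(-1)^4·(+1)^0 = +1.
v=2: v_2(a)=16, v_2(b)=14; units ≡ 3, 1 (mod 8); ε·ε+αω+βω = 1·0+16·0+14·1 ≡ 0  ⇒  (a,b)_2 = +1.
v=19: a=19^3·(≡9), b=19^2·(≡12) mod 19; (9|19)=+1, (12|19)=-1; (−1)^{3·2·9}·(+1)^2·(-1)^3 = -1.
Ram(-6061, -23) = {11, 19, 23, ∞}; no ℚ_11-point on the conic.

[11, 19, 23, inf]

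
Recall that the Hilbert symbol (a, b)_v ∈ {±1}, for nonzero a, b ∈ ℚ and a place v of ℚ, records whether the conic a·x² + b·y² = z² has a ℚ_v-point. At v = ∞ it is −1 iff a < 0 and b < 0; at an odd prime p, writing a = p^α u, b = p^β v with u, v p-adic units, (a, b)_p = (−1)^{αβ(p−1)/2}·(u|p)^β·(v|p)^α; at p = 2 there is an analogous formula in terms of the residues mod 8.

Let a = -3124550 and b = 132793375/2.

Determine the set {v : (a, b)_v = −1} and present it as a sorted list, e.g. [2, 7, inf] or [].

[2, 5, 11, 13]

Mod squares: a ≡ -124982, b ≡ 10623470. Check v ∈ {∞, 2, 5, 11, 13, 17, 19, 23}.
v=5: a=5^2·(≡3), b=5^3·(≡1) mod 5; (3|5)=-1, (1|5)=+1; (−1)^{2·3·2}·(-1)^3·(+1)^2 = -1.
v=19: a=19^1·(≡14), b=19^1·(≡16) mod 19; (14|19)=-1, (16|19)=+1; (−1)^{1·1·9}·(-1)^1·(+1)^1 = +1.
v=17: a=17^0·(≡16), b=17^1·(≡14) mod 17; (16|17)=+1, (14|17)=-1; (−1)^{0·1·8}·(+1)^1·(-1)^0 = +1.
v=11: a=11^1·(≡3), b=11^1·(≡5) mod 11; (3|11)=+1, (5|11)=+1; (−1)^{1·1·5}·(+1)^1·(+1)^1 = -1.
v=2: v_2(a)=1, v_2(b)=-1; units ≡ 5, 7 (mod 8); ε·ε+αω+βω = 0·1+1·0+-1·1 ≡ 1  ⇒  (a,b)_2 = -1.
v=∞: -124982 < 0 and 10623470 > 0  ⇒  (a,b)_∞ = +1.
v=13: a=13^1·(≡7), b=13^1·(≡4) mod 13; (7|13)=-1, (4|13)=+1; (−1)^{1·1·6}·(-1)^1·(+1)^1 = -1.
v=23: a=23^1·(≡11), b=23^1·(≡2) mod 23; (11|23)=-1, (2|23)=+1; (−1)^{1·1·11}·(-1)^1·(+1)^1 = +1.
Ram(-124982, 10623470) = {2, 5, 11, 13}; no ℚ_2-point on the conic.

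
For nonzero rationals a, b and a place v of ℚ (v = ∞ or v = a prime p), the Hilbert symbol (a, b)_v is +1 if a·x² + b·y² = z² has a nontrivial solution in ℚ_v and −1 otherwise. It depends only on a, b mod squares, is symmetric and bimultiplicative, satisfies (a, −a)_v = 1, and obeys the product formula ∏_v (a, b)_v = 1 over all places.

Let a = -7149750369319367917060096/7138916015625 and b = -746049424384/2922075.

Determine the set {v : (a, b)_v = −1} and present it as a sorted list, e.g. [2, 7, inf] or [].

(a, b) ≡ (-18241, -650793) mod (ℚ^×)²; places V = {2, 3, 5, 11, 13, 17, 19, 23, 29, 31, 37, 41, ∞}.
(a,b)_23: α=2, u≡19; β=0, v≡19 (mod 23); (19|23)=-1, (19|23)=-1; sign (−1)^0·-1^0·-1^2 = +1.
(a,b)_29: α=1, u≡9; β=0, v≡9 (mod 29); (9|29)=+1, (9|29)=+1; sign (−1)^0·+1^0·+1^1 = +1.
(a,b)_11: α=2, u≡10; β=1, v≡10 (mod 11); (10|11)=-1, (10|11)=-1; sign (−1)^0·-1^1·-1^2 = -1.
(a,b)_17: α=1, u≡4; β=0, v≡8 (mod 17); (4|17)=+1, (8|17)=+1; sign (−1)^0·+1^0·+1^1 = +1.
(a,b)_2: α=14, β=10; u≡7, v≡7 (mod 8); ε(u)ε(v)=1·1, αω(v)=14·0, βω(u)=10·0; sum ≡ 1  ⇒  -1.
(a,b)_41: α=2, u≡21; β=3, v≡15 (mod 41); (21|41)=+1, (15|41)=-1; sign (−1)^0·+1^3·-1^2 = +1.
(a,b)_5: α=-12, u≡4; β=-2, v≡2 (mod 5); (4|5)=+1, (2|5)=-1; sign (−1)^0·+1^-2·-1^-12 = +1.
(a,b)_3: α=-4, u≡2; β=-5, v≡2 (mod 3); (2|3)=-1, (2|3)=-1; sign (−1)^0·-1^-5·-1^-4 = -1.
(a,b)_∞: sgn(-18241)=−, sgn(-650793)=−, so -1.
(a,b)_19: α=-2, u≡10; β=0, v≡14 (mod 19); (10|19)=-1, (14|19)=-1; sign (−1)^0·-1^0·-1^-2 = +1.
(a,b)_13: α=2, u≡8; β=-1, v≡7 (mod 13); (8|13)=-1, (7|13)=-1; sign (−1)^0·-1^-1·-1^2 = -1.
(a,b)_31: α=2, u≡25; β=2, v≡21 (mod 31); (25|31)=+1, (21|31)=-1; sign (−1)^0·+1^2·-1^2 = +1.
(a,b)_37: α=3, u≡7; β=-1, v≡8 (mod 37); (7|37)=+1, (8|37)=-1; sign (−1)^0·+1^-1·-1^3 = -1.
|Ram(-18241, -650793)| = 6, even; anisotropic at {2, 3, 11, 13, 37, ∞}.

[2, 3, 11, 13, 37, inf]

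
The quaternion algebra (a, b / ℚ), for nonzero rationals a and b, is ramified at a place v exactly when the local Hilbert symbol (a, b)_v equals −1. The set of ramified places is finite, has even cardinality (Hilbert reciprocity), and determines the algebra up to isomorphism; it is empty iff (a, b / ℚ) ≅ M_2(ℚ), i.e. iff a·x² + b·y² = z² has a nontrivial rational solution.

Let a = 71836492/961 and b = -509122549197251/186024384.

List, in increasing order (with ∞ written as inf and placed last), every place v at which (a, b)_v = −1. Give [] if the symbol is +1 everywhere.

(a, b) ≡ (106267, -35061) mod (ℚ^×)²; places V = {2, 3, 7, 11, 13, 17, 19, 29, 31, 37, 43, 47, ∞}.
(a,b)_∞: sgn(106267)=+, sgn(-35061)=−, so +1.
(a,b)_43: α=0, u≡6; β=4, v≡37 (mod 43); (6|43)=+1, (37|43)=-1; sign (−1)^0·+1^4·-1^0 = +1.
(a,b)_11: α=0, u≡6; β=2, v≡10 (mod 11); (6|11)=-1, (10|11)=-1; sign (−1)^0·-1^2·-1^0 = +1.
(a,b)_29: α=0, u≡3; β=1, v≡20 (mod 29); (3|29)=-1, (20|29)=+1; sign (−1)^0·-1^1·+1^0 = -1.
(a,b)_17: α=1, u≡6; β=0, v≡12 (mod 17); (6|17)=-1, (12|17)=-1; sign (−1)^0·-1^0·-1^1 = -1.
(a,b)_3: α=0, u≡1; β=-3, v≡1 (mod 3); (1|3)=+1, (1|3)=+1; sign (−1)^0·+1^-3·+1^0 = +1.
(a,b)_13: α=2, u≡6; β=-3, v≡8 (mod 13); (6|13)=-1, (8|13)=-1; sign (−1)^0·-1^-3·-1^2 = -1.
(a,b)_37: α=0, u≡7; β=2, v≡19 (mod 37); (7|37)=+1, (19|37)=-1; sign (−1)^0·+1^2·-1^0 = +1.
(a,b)_2: α=2, β=-6; u≡3, v≡3 (mod 8); ε(u)ε(v)=1·1, αω(v)=2·1, βω(u)=-6·1; sum ≡ 1  ⇒  -1.
(a,b)_7: α=1, u≡3; β=-2, v≡4 (mod 7); (3|7)=-1, (4|7)=+1; sign (−1)^0·-1^-2·+1^1 = +1.
(a,b)_31: α=-2, u≡6; β=1, v≡5 (mod 31); (6|31)=-1, (5|31)=+1; sign (−1)^0·-1^1·+1^-2 = -1.
(a,b)_47: α=1, u≡11; β=0, v≡6 (mod 47); (11|47)=-1, (6|47)=+1; sign (−1)^0·-1^0·+1^1 = +1.
(a,b)_19: α=1, u≡7; β=0, v≡8 (mod 19); (7|19)=+1, (8|19)=-1; sign (−1)^0·+1^0·-1^1 = -1.
|Ram(106267, -35061)| = 6, even; anisotropic at {2, 13, 17, 19, 29, 31}.

[2, 13, 17, 19, 29, 31]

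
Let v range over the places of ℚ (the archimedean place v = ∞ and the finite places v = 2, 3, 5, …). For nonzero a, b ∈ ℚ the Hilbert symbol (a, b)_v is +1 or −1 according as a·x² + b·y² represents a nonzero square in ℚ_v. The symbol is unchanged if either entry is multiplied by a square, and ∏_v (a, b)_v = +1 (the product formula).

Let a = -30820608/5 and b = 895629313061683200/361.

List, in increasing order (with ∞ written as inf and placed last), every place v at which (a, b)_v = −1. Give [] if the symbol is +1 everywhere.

[3, 5, 11, 13]

Mod squares: a ≡ -1365, b ≡ 462. Check v ∈ {∞, 2, 3, 5, 7, 11, 13, 19}.
v=∞: -1365 < 0 and 462 > 0  ⇒  (a,b)_∞ = +1.
v=7: a=7^3·(≡2), b=7^5·(≡3) mod 7; (2|7)=+1, (3|7)=-1; (−1)^{3·5·3}·(+1)^5·(-1)^3 = +1.
v=13: a=13^1·(≡4), b=13^2·(≡5) mod 13; (4|13)=+1, (5|13)=-1; (−1)^{1·2·6}·(+1)^2·(-1)^1 = -1.
v=3: a=3^3·(≡1), b=3^7·(≡1) mod 3; (1|3)=+1, (1|3)=+1; (−1)^{3·7·1}·(+1)^7·(+1)^3 = -1.
v=19: a=19^0·(≡18), b=19^-2·(≡6) mod 19; (18|19)=-1, (6|19)=+1; (−1)^{0·-2·9}·(-1)^-2·(+1)^0 = +1.
v=11: a=11^0·(≡10), b=11^1·(≡5) mod 11; (10|11)=-1, (5|11)=+1; (−1)^{0·1·5}·(-1)^1·(+1)^0 = -1.
v=2: v_2(a)=8, v_2(b)=19; units ≡ 3, 7 (mod 8); ε·ε+αω+βω = 1·1+8·0+19·1 ≡ 0  ⇒  (a,b)_2 = +1.
v=5: a=5^-1·(≡2), b=5^2·(≡3) mod 5; (2|5)=-1, (3|5)=-1; (−1)^{-1·2·2}·(-1)^2·(-1)^-1 = -1.
Ram(-1365, 462) = {3, 5, 11, 13}; no ℚ_3-point on the conic.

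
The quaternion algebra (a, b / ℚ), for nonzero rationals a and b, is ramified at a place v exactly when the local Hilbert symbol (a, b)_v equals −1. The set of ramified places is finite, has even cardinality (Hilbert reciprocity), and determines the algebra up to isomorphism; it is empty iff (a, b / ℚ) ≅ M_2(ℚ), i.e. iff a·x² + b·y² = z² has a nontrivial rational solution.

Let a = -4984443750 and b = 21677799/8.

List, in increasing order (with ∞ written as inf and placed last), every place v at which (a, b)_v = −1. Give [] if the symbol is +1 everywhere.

(a, b) ≡ (-390, 1518) mod (ℚ^×)²; places V = {2, 3, 5, 11, 13, 23, ∞}.
(a,b)_2: α=1, β=-3; u≡5, v≡7 (mod 8); ε(u)ε(v)=0·1, αω(v)=1·0, βω(u)=-3·1; sum ≡ 1  ⇒  -1.
(a,b)_13: α=3, u≡10; β=4, v≡12 (mod 13); (10|13)=+1, (12|13)=+1; sign (−1)^0·+1^4·+1^3 = +1.
(a,b)_23: α=0, u≡8; β=1, v≡11 (mod 23); (8|23)=+1, (11|23)=-1; sign (−1)^0·+1^1·-1^0 = +1.
(a,b)_5: α=5, u≡3; β=0, v≡3 (mod 5); (3|5)=-1, (3|5)=-1; sign (−1)^0·-1^0·-1^5 = -1.
(a,b)_11: α=2, u≡7; β=1, v≡6 (mod 11); (7|11)=-1, (6|11)=-1; sign (−1)^0·-1^1·-1^2 = -1.
(a,b)_3: α=1, u≡2; β=1, v≡2 (mod 3); (2|3)=-1, (2|3)=-1; sign (−1)^1·-1^1·-1^1 = -1.
(a,b)_∞: sgn(-390)=−, sgn(1518)=+, so +1.
(-390, 1518 / ℚ) ramifies at {2, 3, 5, 11}: a division algebra.

[2, 3, 5, 11]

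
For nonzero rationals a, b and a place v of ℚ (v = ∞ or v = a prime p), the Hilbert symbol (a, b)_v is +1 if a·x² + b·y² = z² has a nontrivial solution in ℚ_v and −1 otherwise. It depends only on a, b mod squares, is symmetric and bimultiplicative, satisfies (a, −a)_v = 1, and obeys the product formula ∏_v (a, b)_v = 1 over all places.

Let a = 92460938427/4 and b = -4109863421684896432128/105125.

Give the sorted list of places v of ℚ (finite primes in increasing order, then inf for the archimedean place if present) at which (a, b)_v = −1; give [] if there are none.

(a, b) ≡ (403, -935) mod (ℚ^×)²; places V = {2, 3, 5, 11, 13, 17, 29, 31, ∞}.
(a,b)_2: α=-2, β=16; u≡3, v≡1 (mod 8); ε(u)ε(v)=1·0, αω(v)=-2·0, βω(u)=16·1; sum ≡ 0  ⇒  +1.
(a,b)_13: α=1, u≡5; β=2, v≡1 (mod 13); (5|13)=-1, (1|13)=+1; sign (−1)^0·-1^2·+1^1 = +1.
(a,b)_17: α=2, u≡11; β=3, v≡16 (mod 17); (11|17)=-1, (16|17)=+1; sign (−1)^0·-1^3·+1^2 = -1.
(a,b)_31: α=1, u≡3; β=2, v≡11 (mod 31); (3|31)=-1, (11|31)=-1; sign (−1)^0·-1^2·-1^1 = -1.
(a,b)_3: α=8, u≡1; β=10, v≡1 (mod 3); (1|3)=+1, (1|3)=+1; sign (−1)^0·+1^10·+1^8 = +1.
(a,b)_11: α=2, u≡7; β=3, v≡9 (mod 11); (7|11)=-1, (9|11)=+1; sign (−1)^0·-1^3·+1^2 = -1.
(a,b)_29: α=0, u≡19; β=-2, v≡5 (mod 29); (19|29)=-1, (5|29)=+1; sign (−1)^0·-1^-2·+1^0 = +1.
(a,b)_5: α=0, u≡3; β=-3, v≡2 (mod 5); (3|5)=-1, (2|5)=-1; sign (−1)^0·-1^-3·-1^0 = -1.
(a,b)_∞: sgn(403)=+, sgn(-935)=−, so +1.
|Ram(403, -935)| = 4, even; anisotropic at {5, 11, 17, 31}.

[5, 11, 17, 31]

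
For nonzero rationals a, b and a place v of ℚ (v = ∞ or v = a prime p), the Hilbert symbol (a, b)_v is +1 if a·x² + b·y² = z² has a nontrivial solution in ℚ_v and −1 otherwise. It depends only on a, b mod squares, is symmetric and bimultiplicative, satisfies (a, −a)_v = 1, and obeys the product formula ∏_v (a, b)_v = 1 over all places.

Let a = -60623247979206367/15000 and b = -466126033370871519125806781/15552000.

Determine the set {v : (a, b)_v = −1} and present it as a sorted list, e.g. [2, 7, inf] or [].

[3, 5, 17, inf]

Mod squares: a ≡ -1482, b ≡ -6630. Check v ∈ {∞, 2, 3, 5, 7, 13, 17, 19, 41}.
v=19: a=19^3·(≡11), b=19^4·(≡4) mod 19; (11|19)=+1, (4|19)=+1; (−1)^{3·4·9}·(+1)^4·(+1)^3 = +1.
v=3: a=3^-1·(≡1), b=3^-5·(≡1) mod 3; (1|3)=+1, (1|3)=+1; (−1)^{-1·-5·1}·(+1)^-5·(+1)^-1 = -1.
v=41: a=41^2·(≡27), b=41^4·(≡15) mod 41; (27|41)=-1, (15|41)=-1; (−1)^{2·4·20}·(-1)^4·(-1)^2 = +1.
v=13: a=13^5·(≡12), b=13^5·(≡3) mod 13; (12|13)=+1, (3|13)=+1; (−1)^{5·5·6}·(+1)^5·(+1)^5 = +1.
v=7: a=7^2·(≡2), b=7^4·(≡5) mod 7; (2|7)=+1, (5|7)=-1; (−1)^{2·4·3}·(+1)^4·(-1)^2 = +1.
v=17: a=17^2·(≡10), b=17^5·(≡8) mod 17; (10|17)=-1, (8|17)=+1; (−1)^{2·5·8}·(-1)^5·(+1)^2 = -1.
v=∞: -1482 < 0 and -6630 < 0  ⇒  (a,b)_∞ = -1.
v=5: a=5^-4·(≡2), b=5^-3·(≡4) mod 5; (2|5)=-1, (4|5)=+1; (−1)^{-4·-3·2}·(-1)^-3·(+1)^-4 = -1.
v=2: v_2(a)=-3, v_2(b)=-9; units ≡ 3, 5 (mod 8); ε·ε+αω+βω = 1·0+-3·1+-9·1 ≡ 0  ⇒  (a,b)_2 = +1.
Ram(-1482, -6630) = {3, 5, 17, ∞}; no ℚ_3-point on the conic.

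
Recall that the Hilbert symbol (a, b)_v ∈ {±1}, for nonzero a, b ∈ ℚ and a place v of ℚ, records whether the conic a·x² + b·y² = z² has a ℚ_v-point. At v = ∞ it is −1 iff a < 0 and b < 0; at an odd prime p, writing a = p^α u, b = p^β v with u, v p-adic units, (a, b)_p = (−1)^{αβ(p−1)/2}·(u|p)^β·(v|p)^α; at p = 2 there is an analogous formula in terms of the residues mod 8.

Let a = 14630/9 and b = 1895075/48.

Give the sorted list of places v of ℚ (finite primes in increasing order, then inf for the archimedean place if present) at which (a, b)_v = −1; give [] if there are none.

[3, 11, 13, 17]

Mod squares: a ≡ 14630, b ≡ 4641. Check v ∈ {∞, 2, 3, 5, 7, 11, 13, 17, 19}.
v=2: v_2(a)=1, v_2(b)=-4; units ≡ 3, 1 (mod 8); ε·ε+αω+βω = 1·0+1·0+-4·1 ≡ 0  ⇒  (a,b)_2 = +1.
v=19: a=19^1·(≡18), b=19^0·(≡11) mod 19; (18|19)=-1, (11|19)=+1; (−1)^{1·0·9}·(-1)^0·(+1)^1 = +1.
v=5: a=5^1·(≡4), b=5^2·(≡1) mod 5; (4|5)=+1, (1|5)=+1; (−1)^{1·2·2}·(+1)^2·(+1)^1 = +1.
v=13: a=13^0·(≡2), b=13^1·(≡5) mod 13; (2|13)=-1, (5|13)=-1; (−1)^{0·1·6}·(-1)^1·(-1)^0 = -1.
v=11: a=11^1·(≡6), b=11^0·(≡7) mod 11; (6|11)=-1, (7|11)=-1; (−1)^{1·0·5}·(-1)^0·(-1)^1 = -1.
v=17: a=17^0·(≡3), b=17^1·(≡15) mod 17; (3|17)=-1, (15|17)=+1; (−1)^{0·1·8}·(-1)^1·(+1)^0 = -1.
v=7: a=7^1·(≡2), b=7^3·(≡5) mod 7; (2|7)=+1, (5|7)=-1; (−1)^{1·3·3}·(+1)^3·(-1)^1 = +1.
v=∞: 14630 > 0 and 4641 > 0  ⇒  (a,b)_∞ = +1.
v=3: a=3^-2·(≡2), b=3^-1·(≡2) mod 3; (2|3)=-1, (2|3)=-1; (−1)^{-2·-1·1}·(-1)^-1·(-1)^-2 = -1.
Ram(14630, 4641) = {3, 11, 13, 17}; no ℚ_3-point on the conic.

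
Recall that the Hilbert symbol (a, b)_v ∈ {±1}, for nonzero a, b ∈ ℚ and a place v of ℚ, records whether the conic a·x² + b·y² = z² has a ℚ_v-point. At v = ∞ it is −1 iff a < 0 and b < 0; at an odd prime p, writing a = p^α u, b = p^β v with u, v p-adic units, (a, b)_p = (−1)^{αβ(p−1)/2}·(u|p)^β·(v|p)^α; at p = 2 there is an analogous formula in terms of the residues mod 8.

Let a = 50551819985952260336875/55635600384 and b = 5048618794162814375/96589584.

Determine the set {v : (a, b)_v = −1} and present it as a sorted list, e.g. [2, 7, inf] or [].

[2, 19]

Mod squares: a ≡ 19, b ≡ 527. Check v ∈ {∞, 2, 3, 5, 7, 13, 17, 19, 23, 31}.
v=23: a=23^2·(≡22), b=23^2·(≡20) mod 23; (22|23)=-1, (20|23)=-1; (−1)^{2·2·11}·(-1)^2·(-1)^2 = +1.
v=3: a=3^-8·(≡1), b=3^-6·(≡2) mod 3; (1|3)=+1, (2|3)=-1; (−1)^{-8·-6·1}·(+1)^-6·(-1)^-8 = +1.
v=13: a=13^-2·(≡11), b=13^-2·(≡6) mod 13; (11|13)=-1, (6|13)=-1; (−1)^{-2·-2·6}·(-1)^-2·(-1)^-2 = +1.
v=7: a=7^-2·(≡6), b=7^-2·(≡4) mod 7; (6|7)=-1, (4|7)=+1; (−1)^{-2·-2·3}·(-1)^-2·(+1)^-2 = +1.
v=∞: 19 > 0 and 527 > 0  ⇒  (a,b)_∞ = +1.
v=17: a=17^6·(≡2), b=17^5·(≡12) mod 17; (2|17)=+1, (12|17)=-1; (−1)^{6·5·8}·(+1)^5·(-1)^6 = +1.
v=2: v_2(a)=-10, v_2(b)=-4; units ≡ 3, 7 (mod 8); ε·ε+αω+βω = 1·1+-10·0+-4·1 ≡ 1  ⇒  (a,b)_2 = -1.
v=19: a=19^3·(≡5), b=19^2·(≡13) mod 19; (5|19)=+1, (13|19)=-1; (−1)^{3·2·9}·(+1)^2·(-1)^3 = -1.
v=5: a=5^4·(≡1), b=5^4·(≡2) mod 5; (1|5)=+1, (2|5)=-1; (−1)^{4·4·2}·(+1)^4·(-1)^4 = +1.
v=31: a=31^4·(≡8), b=31^3·(≡23) mod 31; (8|31)=+1, (23|31)=-1; (−1)^{4·3·15}·(+1)^3·(-1)^4 = +1.
(19, 527 / ℚ) ramifies at {2, 19}: a division algebra.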